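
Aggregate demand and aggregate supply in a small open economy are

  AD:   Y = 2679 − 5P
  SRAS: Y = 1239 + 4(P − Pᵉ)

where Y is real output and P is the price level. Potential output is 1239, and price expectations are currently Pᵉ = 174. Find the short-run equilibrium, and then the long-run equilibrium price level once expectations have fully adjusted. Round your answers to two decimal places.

Short run: P = 237.33, Y = 1492.33. Long run: P = 288.00.

Short run: with Pᵉ = 174, SRAS is Y = 543 + 4P. Setting AD = SRAS gives 2136 = 9P, so P = 237.33 and Y = 2679 − 5P = 1492.33.
Output 1492.33 is above potential 1239, so over time expected prices rise and SRAS shifts left until Y returns to 1239.
Long run: Y = 1239 on the AD curve gives 1239 = 2679 − 5P, so P = 288.00.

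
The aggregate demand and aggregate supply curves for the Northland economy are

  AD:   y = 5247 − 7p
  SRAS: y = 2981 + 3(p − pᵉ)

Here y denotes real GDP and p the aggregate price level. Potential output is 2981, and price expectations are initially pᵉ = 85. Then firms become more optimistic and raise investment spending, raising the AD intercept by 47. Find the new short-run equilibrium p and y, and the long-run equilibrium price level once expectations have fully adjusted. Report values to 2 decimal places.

AD shifts right: new AD is y = 5294 − 7p. With pᵉ = 85, SRAS is y = 2726 + 3p.
Short run: 5294 − 7p = 2726 + 3p gives 2568 = 10p, so p = 256.80 and y = 5294 − 7p = 3496.40.
y = 3496.40 is above potential 2981; expectations adjust and SRAS shifts left until y = 2981.
Long run: on the new AD curve, 2981 = 5294 − 7p gives p = 330.43.

Short run: p = 256.80, y = 3496.40. Long run: p = 330.43.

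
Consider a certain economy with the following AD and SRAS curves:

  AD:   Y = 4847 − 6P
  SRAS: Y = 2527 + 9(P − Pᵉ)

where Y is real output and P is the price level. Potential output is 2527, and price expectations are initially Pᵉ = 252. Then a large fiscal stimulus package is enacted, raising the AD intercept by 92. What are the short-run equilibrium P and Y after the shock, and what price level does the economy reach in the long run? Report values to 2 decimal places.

Short run: P = 312.00, Y = 3067.00. Long run: P = 402.00.

AD shifts right: new AD is Y = 4939 − 6P. With Pᵉ = 252, SRAS is Y = 259 + 9P.
Short run: 4939 − 6P = 259 + 9P gives 4680 = 15P, so P = 312.00 and Y = 4939 − 6P = 3067.00.
Y = 3067.00 is above potential 2527; expectations adjust and SRAS shifts left until Y = 2527.
Long run: on the new AD curve, 2527 = 4939 − 6P gives P = 402.00.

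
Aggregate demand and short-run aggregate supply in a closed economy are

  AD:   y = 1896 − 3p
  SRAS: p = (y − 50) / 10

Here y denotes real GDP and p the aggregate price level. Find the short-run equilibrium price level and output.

Rearrange SRAS to y = 50 + 10p.
Set AD = SRAS: 1896 − 3p = 50 + 10p, so 1846 = 13p and p = 142.
Then y = 1896 − 3·142 = 1470.

p = 142, y = 1470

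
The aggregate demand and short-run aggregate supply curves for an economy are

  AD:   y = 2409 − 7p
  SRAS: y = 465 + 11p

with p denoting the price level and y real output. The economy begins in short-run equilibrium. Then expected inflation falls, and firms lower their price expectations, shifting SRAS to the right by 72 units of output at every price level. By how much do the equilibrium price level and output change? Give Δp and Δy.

Δp = -4, Δy = +28

This is a positive supply shock: SRAS shifts right.
New SRAS: y = 537 + 11p.
Set AD = SRAS: 2409 − 7p = 537 + 11p, so 1872 = 18p and p = 104.
y = 2409 − 7·104 = 1681.
Initially p = 108, y = 1653, so Δp = -4 and Δy = +28.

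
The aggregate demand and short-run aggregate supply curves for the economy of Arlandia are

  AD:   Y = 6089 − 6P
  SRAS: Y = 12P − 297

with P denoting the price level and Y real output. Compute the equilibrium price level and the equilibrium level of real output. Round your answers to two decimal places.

P = 354.78, Y = 3960.33

Set AD = SRAS: 6089 − 6P = 12P − 297, so 6386 = 18P and P = 354.78.
Substituting into AD, Y = 6089 − 6P = 3960.33.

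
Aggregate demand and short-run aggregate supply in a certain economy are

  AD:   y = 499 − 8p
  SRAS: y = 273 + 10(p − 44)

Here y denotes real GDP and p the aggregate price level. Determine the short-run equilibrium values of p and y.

Write SRAS as y = 273 + 10p − 440 = 10p − 167.
Set AD = SRAS: 499 − 8p = 10p − 167, so 666 = 18p and p = 37.
Then y = 499 − 8·37 = 203.

p = 37, y = 203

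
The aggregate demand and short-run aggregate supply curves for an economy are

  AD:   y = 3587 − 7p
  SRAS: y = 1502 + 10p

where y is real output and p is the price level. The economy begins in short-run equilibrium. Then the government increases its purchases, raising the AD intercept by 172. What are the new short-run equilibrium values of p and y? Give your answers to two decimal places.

p = 132.76, y = 2829.65

This is a positive demand shock: AD shifts right.
New AD: y = 3759 − 7p.
Set AD = SRAS: 3759 − 7p = 1502 + 10p, so 2257 = 17p and p = 132.76.
Substituting into AD, y = 2829.65.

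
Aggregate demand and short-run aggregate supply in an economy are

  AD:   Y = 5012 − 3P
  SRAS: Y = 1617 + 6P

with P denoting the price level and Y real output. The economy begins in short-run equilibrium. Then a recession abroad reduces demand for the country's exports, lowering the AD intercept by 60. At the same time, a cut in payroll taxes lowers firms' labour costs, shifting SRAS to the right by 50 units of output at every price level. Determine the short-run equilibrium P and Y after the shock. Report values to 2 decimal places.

P = 365.00, Y = 3857.00

After both shocks: AD is Y = 4952 − 3P and SRAS is Y = 1667 + 6P.
Setting them equal: 3285 = 9P, so P = 365.00.
Substituting into AD, Y = 3857.00.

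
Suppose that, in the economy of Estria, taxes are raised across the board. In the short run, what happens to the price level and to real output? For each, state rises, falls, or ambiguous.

This is a negative demand shock: AD shifts left.
Moving along the upward-sloping SRAS curve, P falls and Y falls.

Price level: falls; output: falls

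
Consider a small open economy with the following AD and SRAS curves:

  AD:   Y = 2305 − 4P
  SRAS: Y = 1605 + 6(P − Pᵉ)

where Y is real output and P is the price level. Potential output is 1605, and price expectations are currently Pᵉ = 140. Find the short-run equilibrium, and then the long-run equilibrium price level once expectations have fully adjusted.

Short run: P = 154, Y = 1689. Long run: P = 175.

Short run: with Pᵉ = 140, SRAS is Y = 765 + 6P. Setting AD = SRAS gives 1540 = 10P, so P = 154 and Y = 2305 − 4·154 = 1689.
Output 1689 is above potential 1605, so over time expected prices rise and SRAS shifts left until Y returns to 1605.
Long run: Y = 1605 on the AD curve gives 1605 = 2305 − 4P, so P = 175.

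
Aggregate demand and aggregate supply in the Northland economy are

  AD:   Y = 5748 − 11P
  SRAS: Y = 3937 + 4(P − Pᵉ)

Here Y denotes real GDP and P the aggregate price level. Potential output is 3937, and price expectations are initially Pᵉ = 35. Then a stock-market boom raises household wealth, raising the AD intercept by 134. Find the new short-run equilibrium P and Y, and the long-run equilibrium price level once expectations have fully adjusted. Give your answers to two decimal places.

Short run: P = 139.00, Y = 4353.00. Long run: P = 176.82.

AD shifts right: new AD is Y = 5882 − 11P. With Pᵉ = 35, SRAS is Y = 3797 + 4P.
Short run: 5882 − 11P = 3797 + 4P gives 2085 = 15P, so P = 139.00 and Y = 5882 − 11P = 4353.00.
Y = 4353.00 is above potential 3937; expectations adjust and SRAS shifts left until Y = 3937.
Long run: on the new AD curve, 3937 = 5882 − 11P gives P = 176.82.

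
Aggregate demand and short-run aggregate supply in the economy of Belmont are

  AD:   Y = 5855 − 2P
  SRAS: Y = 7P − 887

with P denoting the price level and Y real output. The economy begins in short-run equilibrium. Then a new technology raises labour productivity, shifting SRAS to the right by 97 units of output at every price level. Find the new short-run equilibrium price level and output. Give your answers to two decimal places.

This is a positive supply shock: SRAS shifts right.
New SRAS: Y = 7P − 790.
Set AD = SRAS: 5855 − 2P = 7P − 790, so 6645 = 9P and P = 738.33.
Substituting into AD, Y = 4378.33.

P = 738.33, Y = 4378.33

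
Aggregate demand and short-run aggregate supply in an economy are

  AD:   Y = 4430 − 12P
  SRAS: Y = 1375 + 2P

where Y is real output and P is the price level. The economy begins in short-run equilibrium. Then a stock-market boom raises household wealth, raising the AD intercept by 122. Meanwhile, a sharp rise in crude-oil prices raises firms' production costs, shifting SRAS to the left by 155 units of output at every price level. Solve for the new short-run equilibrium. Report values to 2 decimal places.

P = 238.00, Y = 1696.00

After both shocks: AD is Y = 4552 − 12P and SRAS is Y = 1220 + 2P.
Setting them equal: 3332 = 14P, so P = 238.00.
Substituting into AD, Y = 1696.00.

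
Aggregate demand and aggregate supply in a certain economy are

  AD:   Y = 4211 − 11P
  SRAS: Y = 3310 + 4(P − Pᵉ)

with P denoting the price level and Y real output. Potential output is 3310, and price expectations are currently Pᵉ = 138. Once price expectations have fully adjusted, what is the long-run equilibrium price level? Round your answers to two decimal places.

Short run: with Pᵉ = 138, SRAS is Y = 2758 + 4P. Setting AD = SRAS gives 1453 = 15P, so P = 96.87 and Y = 4211 − 11P = 3145.47.
Output 3145.47 is below potential 3310, so over time expected prices fall and SRAS shifts right until Y returns to 3310.
Long run: Y = 3310 on the AD curve gives 3310 = 4211 − 11P, so P = 81.91.

Long-run P = 81.91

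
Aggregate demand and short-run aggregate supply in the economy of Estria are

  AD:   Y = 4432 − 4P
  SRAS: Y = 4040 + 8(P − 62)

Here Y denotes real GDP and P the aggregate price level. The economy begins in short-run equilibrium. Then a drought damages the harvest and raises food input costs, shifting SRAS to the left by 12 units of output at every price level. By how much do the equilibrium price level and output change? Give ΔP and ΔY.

This is a negative supply shock: SRAS shifts left.
New SRAS: Y = 3532 + 8P.
Set AD = SRAS: 4432 − 4P = 3532 + 8P, so 900 = 12P and P = 75.
Y = 4432 − 4·75 = 4132.
Initially P = 74, Y = 4136, so ΔP = +1 and ΔY = -4.

ΔP = +1, ΔY = -4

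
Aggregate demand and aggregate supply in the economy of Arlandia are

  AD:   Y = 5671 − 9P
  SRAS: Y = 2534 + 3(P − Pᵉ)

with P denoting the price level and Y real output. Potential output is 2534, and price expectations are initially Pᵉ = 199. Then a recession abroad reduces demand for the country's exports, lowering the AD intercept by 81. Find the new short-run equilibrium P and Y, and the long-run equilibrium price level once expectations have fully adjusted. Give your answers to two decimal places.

Short run: P = 304.42, Y = 2850.25. Long run: P = 339.56.

AD shifts left: new AD is Y = 5590 − 9P. With Pᵉ = 199, SRAS is Y = 1937 + 3P.
Short run: 5590 − 9P = 1937 + 3P gives 3653 = 12P, so P = 304.42 and Y = 5590 − 9P = 2850.25.
Y = 2850.25 is above potential 2534; expectations adjust and SRAS shifts left until Y = 2534.
Long run: on the new AD curve, 2534 = 5590 − 9P gives P = 339.56.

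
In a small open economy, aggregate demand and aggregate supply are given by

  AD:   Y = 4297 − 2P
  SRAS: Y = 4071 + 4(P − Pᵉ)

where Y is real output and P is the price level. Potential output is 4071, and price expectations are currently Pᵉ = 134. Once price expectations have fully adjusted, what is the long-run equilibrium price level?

Short run: with Pᵉ = 134, SRAS is Y = 3535 + 4P. Setting AD = SRAS gives 762 = 6P, so P = 127 and Y = 4297 − 2·127 = 4043.
Output 4043 is below potential 4071, so over time expected prices fall and SRAS shifts right until Y returns to 4071.
Long run: Y = 4071 on the AD curve gives 4071 = 4297 − 2P, so P = 113.

Long-run P = 113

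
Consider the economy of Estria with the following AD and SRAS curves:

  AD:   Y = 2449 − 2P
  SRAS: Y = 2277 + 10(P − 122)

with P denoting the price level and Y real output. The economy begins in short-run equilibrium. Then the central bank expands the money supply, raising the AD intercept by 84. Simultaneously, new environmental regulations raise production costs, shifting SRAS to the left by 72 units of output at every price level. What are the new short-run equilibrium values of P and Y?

P = 129, Y = 2275

After both shocks: AD is Y = 2533 − 2P and SRAS is Y = 985 + 10P.
Setting them equal: 1548 = 12P, so P = 129.
Y = 2533 − 2·129 = 2275.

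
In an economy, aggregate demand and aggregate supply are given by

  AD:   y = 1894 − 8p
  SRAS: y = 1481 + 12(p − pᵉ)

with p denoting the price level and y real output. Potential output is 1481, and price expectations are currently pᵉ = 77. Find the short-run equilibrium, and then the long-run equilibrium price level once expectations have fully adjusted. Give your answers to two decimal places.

Short run: p = 66.85, y = 1359.20. Long run: p = 51.63.

Short run: with pᵉ = 77, SRAS is y = 557 + 12p. Setting AD = SRAS gives 1337 = 20p, so p = 66.85 and y = 1894 − 8p = 1359.20.
Output 1359.20 is below potential 1481, so over time expected prices fall and SRAS shifts right until y returns to 1481.
Long run: y = 1481 on the AD curve gives 1481 = 1894 − 8p, so p = 51.63.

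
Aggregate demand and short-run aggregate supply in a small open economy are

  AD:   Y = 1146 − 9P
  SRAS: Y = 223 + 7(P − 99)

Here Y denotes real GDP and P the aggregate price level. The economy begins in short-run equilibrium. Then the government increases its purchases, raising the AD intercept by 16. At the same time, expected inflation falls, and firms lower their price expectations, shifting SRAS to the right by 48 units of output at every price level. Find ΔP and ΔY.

After both shocks: AD is Y = 1162 − 9P and SRAS is Y = 7P − 422.
Setting them equal: 1584 = 16P, so P = 99.
Y = 1162 − 9·99 = 271.
Initially P = 101, Y = 237, so ΔP = -2 and ΔY = +34.

ΔP = -2, ΔY = +34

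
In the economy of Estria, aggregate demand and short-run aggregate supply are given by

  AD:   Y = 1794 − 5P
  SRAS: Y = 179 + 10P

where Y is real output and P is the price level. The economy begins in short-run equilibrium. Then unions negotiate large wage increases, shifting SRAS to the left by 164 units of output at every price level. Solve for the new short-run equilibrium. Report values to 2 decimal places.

This is a negative supply shock: SRAS shifts left.
New SRAS: Y = 15 + 10P.
Set AD = SRAS: 1794 − 5P = 15 + 10P, so 1779 = 15P and P = 118.60.
Substituting into AD, Y = 1201.00.

P = 118.60, Y = 1201.00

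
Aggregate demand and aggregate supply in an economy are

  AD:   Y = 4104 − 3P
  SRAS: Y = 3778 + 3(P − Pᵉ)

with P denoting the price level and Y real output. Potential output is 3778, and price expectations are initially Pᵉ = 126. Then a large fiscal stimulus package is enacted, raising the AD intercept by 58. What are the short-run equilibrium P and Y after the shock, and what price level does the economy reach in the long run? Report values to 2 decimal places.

AD shifts right: new AD is Y = 4162 − 3P. With Pᵉ = 126, SRAS is Y = 3400 + 3P.
Short run: 4162 − 3P = 3400 + 3P gives 762 = 6P, so P = 127.00 and Y = 4162 − 3P = 3781.00.
Y = 3781.00 is above potential 3778; expectations adjust and SRAS shifts left until Y = 3778.
Long run: on the new AD curve, 3778 = 4162 − 3P gives P = 128.00.

Short run: P = 127.00, Y = 3781.00. Long run: P = 128.00.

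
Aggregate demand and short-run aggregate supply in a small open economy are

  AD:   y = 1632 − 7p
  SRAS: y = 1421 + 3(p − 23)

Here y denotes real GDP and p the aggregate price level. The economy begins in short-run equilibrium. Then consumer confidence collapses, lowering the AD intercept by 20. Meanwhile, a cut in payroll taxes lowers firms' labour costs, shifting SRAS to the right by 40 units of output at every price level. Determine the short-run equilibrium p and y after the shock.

p = 22, y = 1458

After both shocks: AD is y = 1612 − 7p and SRAS is y = 1392 + 3p.
Setting them equal: 220 = 10p, so p = 22.
y = 1612 − 7·22 = 1458.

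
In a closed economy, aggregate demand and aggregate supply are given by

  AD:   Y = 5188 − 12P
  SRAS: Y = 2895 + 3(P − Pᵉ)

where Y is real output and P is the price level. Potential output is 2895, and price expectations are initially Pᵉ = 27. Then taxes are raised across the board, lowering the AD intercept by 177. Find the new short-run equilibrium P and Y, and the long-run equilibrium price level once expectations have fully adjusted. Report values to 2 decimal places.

AD shifts left: new AD is Y = 5011 − 12P. With Pᵉ = 27, SRAS is Y = 2814 + 3P.
Short run: 5011 − 12P = 2814 + 3P gives 2197 = 15P, so P = 146.47 and Y = 5011 − 12P = 3253.40.
Y = 3253.40 is above potential 2895; expectations adjust and SRAS shifts left until Y = 2895.
Long run: on the new AD curve, 2895 = 5011 − 12P gives P = 176.33.

Short run: P = 146.47, Y = 3253.40. Long run: P = 176.33.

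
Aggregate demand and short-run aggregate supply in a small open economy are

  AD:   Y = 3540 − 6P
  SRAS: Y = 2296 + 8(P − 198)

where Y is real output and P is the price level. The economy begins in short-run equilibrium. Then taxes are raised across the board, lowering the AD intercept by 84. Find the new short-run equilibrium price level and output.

This is a negative demand shock: AD shifts left.
New AD: Y = 3456 − 6P.
SRAS can be written Y = 712 + 8P.
Set AD = SRAS: 3456 − 6P = 712 + 8P, so 2744 = 14P and P = 196.
Y = 3456 − 6·196 = 2280.

P = 196, Y = 2280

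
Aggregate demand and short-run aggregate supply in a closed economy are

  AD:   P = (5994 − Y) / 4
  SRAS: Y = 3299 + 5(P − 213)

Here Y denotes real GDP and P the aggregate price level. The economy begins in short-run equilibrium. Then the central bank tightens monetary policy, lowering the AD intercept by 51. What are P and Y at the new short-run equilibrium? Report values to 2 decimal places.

This is a negative demand shock: AD shifts left.
New AD: Y = 5943 − 4P.
SRAS can be written Y = 2234 + 5P.
Set AD = SRAS: 5943 − 4P = 2234 + 5P, so 3709 = 9P and P = 412.11.
Substituting into AD, Y = 4294.56.

P = 412.11, Y = 4294.56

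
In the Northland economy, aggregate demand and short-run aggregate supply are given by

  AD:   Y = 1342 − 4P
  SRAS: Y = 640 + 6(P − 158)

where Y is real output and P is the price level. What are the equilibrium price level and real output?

P = 165, Y = 682

Write SRAS as Y = 640 + 6P − 948 = 6P − 308.
Set AD = SRAS: 1342 − 4P = 6P − 308, so 1650 = 10P and P = 165.
Then Y = 1342 − 4·165 = 682.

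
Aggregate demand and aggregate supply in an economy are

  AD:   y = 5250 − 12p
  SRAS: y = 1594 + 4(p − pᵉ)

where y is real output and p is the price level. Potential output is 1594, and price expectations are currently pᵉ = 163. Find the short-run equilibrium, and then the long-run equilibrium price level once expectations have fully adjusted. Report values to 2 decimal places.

Short run: with pᵉ = 163, SRAS is y = 942 + 4p. Setting AD = SRAS gives 4308 = 16p, so p = 269.25 and y = 5250 − 12p = 2019.00.
Output 2019.00 is above potential 1594, so over time expected prices rise and SRAS shifts left until y returns to 1594.
Long run: y = 1594 on the AD curve gives 1594 = 5250 − 12p, so p = 304.67.

Short run: p = 269.25, y = 2019.00. Long run: p = 304.67.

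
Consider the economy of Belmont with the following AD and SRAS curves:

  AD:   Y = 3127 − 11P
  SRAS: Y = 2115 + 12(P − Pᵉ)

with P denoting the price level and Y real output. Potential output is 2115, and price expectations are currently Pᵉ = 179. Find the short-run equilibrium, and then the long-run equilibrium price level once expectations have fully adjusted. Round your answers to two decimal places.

Short run: P = 137.39, Y = 1615.70. Long run: P = 92.00.

Short run: with Pᵉ = 179, SRAS is Y = 12P − 33. Setting AD = SRAS gives 3160 = 23P, so P = 137.39 and Y = 3127 − 11P = 1615.70.
Output 1615.70 is below potential 2115, so over time expected prices fall and SRAS shifts right until Y returns to 2115.
Long run: Y = 2115 on the AD curve gives 2115 = 3127 − 11P, so P = 92.00.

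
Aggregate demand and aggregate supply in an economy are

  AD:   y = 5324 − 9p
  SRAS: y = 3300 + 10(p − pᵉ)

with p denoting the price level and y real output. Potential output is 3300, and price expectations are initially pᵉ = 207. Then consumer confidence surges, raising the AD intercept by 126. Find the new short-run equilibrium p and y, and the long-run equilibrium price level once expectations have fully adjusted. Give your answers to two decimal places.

AD shifts right: new AD is y = 5450 − 9p. With pᵉ = 207, SRAS is y = 1230 + 10p.
Short run: 5450 − 9p = 1230 + 10p gives 4220 = 19p, so p = 222.11 and y = 5450 − 9p = 3451.05.
y = 3451.05 is above potential 3300; expectations adjust and SRAS shifts left until y = 3300.
Long run: on the new AD curve, 3300 = 5450 − 9p gives p = 238.89.

Short run: p = 222.11, y = 3451.05. Long run: p = 238.89.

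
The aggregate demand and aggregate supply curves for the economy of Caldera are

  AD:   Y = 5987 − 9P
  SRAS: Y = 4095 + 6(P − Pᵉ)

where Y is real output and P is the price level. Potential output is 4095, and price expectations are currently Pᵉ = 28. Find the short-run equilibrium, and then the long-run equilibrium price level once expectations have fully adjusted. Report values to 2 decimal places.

Short run: with Pᵉ = 28, SRAS is Y = 3927 + 6P. Setting AD = SRAS gives 2060 = 15P, so P = 137.33 and Y = 5987 − 9P = 4751.00.
Output 4751.00 is above potential 4095, so over time expected prices rise and SRAS shifts left until Y returns to 4095.
Long run: Y = 4095 on the AD curve gives 4095 = 5987 − 9P, so P = 210.22.

Short run: P = 137.33, Y = 4751.00. Long run: P = 210.22.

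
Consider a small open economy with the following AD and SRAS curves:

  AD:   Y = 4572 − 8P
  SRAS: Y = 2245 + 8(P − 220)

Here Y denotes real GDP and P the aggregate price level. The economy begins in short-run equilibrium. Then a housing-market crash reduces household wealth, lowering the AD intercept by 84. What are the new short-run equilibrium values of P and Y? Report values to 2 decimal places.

This is a negative demand shock: AD shifts left.
New AD: Y = 4488 − 8P.
SRAS can be written Y = 485 + 8P.
Set AD = SRAS: 4488 − 8P = 485 + 8P, so 4003 = 16P and P = 250.19.
Substituting into AD, Y = 2486.50.

P = 250.19, Y = 2486.50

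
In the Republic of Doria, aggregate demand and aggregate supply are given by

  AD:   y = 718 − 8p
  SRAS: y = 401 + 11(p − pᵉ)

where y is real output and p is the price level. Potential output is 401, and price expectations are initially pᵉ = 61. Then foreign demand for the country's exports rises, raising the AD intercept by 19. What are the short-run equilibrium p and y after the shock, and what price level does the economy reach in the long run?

AD shifts right: new AD is y = 737 − 8p. With pᵉ = 61, SRAS is y = 11p − 270.
Short run: 737 − 8p = 11p − 270 gives 1007 = 19p, so p = 53 and y = 737 − 8·53 = 313.
y = 313 is below potential 401; expectations adjust and SRAS shifts right until y = 401.
Long run: on the new AD curve, 401 = 737 − 8p gives p = 42.

Short run: p = 53, y = 313. Long run: p = 42.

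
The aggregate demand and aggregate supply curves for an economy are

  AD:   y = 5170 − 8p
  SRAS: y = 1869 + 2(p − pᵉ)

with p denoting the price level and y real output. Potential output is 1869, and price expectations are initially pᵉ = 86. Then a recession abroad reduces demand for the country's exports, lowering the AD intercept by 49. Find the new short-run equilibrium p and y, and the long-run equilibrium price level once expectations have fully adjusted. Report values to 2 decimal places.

AD shifts left: new AD is y = 5121 − 8p. With pᵉ = 86, SRAS is y = 1697 + 2p.
Short run: 5121 − 8p = 1697 + 2p gives 3424 = 10p, so p = 342.40 and y = 5121 − 8p = 2381.80.
y = 2381.80 is above potential 1869; expectations adjust and SRAS shifts left until y = 1869.
Long run: on the new AD curve, 1869 = 5121 − 8p gives p = 406.50.

Short run: p = 342.40, y = 2381.80. Long run: p = 406.50.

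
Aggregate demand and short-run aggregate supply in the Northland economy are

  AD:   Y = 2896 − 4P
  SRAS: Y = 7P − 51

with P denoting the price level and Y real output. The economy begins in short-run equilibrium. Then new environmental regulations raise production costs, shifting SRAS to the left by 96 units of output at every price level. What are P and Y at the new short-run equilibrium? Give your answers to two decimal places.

This is a negative supply shock: SRAS shifts left.
New SRAS: Y = 7P − 147.
Set AD = SRAS: 2896 − 4P = 7P − 147, so 3043 = 11P and P = 276.64.
Substituting into AD, Y = 1789.45.

P = 276.64, Y = 1789.45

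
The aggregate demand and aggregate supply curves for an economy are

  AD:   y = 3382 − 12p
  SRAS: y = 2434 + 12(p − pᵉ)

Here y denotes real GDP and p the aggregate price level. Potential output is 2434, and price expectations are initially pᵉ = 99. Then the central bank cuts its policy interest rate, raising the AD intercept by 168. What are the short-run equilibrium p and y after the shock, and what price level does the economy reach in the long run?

AD shifts right: new AD is y = 3550 − 12p. With pᵉ = 99, SRAS is y = 1246 + 12p.
Short run: 3550 − 12p = 1246 + 12p gives 2304 = 24p, so p = 96 and y = 3550 − 12·96 = 2398.
y = 2398 is below potential 2434; expectations adjust and SRAS shifts right until y = 2434.
Long run: on the new AD curve, 2434 = 3550 − 12p gives p = 93.

Short run: p = 96, y = 2398. Long run: p = 93.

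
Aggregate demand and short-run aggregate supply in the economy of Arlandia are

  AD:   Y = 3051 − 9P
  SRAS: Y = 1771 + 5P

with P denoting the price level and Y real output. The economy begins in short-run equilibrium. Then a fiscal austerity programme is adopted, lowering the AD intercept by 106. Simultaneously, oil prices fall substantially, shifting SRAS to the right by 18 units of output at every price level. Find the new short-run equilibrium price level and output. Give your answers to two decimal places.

P = 82.57, Y = 2201.86

After both shocks: AD is Y = 2945 − 9P and SRAS is Y = 1789 + 5P.
Setting them equal: 1156 = 14P, so P = 82.57.
Substituting into AD, Y = 2201.86.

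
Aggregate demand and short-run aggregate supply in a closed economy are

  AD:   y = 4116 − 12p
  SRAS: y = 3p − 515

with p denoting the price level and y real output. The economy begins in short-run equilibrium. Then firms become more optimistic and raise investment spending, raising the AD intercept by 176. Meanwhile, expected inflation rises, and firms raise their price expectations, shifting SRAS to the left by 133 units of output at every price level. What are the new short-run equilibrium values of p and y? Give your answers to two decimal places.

After both shocks: AD is y = 4292 − 12p and SRAS is y = 3p − 648.
Setting them equal: 4940 = 15p, so p = 329.33.
Substituting into AD, y = 340.00.

p = 329.33, y = 340.00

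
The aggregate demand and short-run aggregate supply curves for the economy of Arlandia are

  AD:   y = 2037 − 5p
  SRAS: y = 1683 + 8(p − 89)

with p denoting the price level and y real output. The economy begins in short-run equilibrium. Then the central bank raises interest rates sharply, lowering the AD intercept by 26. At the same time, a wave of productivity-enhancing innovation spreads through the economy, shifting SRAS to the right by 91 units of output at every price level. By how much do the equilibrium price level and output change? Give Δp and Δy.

Δp = -9, Δy = +19

After both shocks: AD is y = 2011 − 5p and SRAS is y = 1062 + 8p.
Setting them equal: 949 = 13p, so p = 73.
y = 2011 − 5·73 = 1646.
Initially p = 82, y = 1627, so Δp = -9 and Δy = +19.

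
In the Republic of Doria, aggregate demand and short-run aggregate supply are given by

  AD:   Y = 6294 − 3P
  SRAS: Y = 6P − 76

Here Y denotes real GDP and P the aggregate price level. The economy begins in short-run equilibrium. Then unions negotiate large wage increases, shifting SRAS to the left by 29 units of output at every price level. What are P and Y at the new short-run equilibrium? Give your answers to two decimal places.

P = 711.00, Y = 4161.00

This is a negative supply shock: SRAS shifts left.
New SRAS: Y = 6P − 105.
Set AD = SRAS: 6294 − 3P = 6P − 105, so 6399 = 9P and P = 711.00.
Substituting into AD, Y = 4161.00.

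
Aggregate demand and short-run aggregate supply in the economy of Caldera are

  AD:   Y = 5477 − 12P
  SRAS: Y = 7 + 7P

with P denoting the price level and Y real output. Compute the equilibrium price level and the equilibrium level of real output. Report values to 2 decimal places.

P = 287.89, Y = 2022.26

Set AD = SRAS: 5477 − 12P = 7 + 7P, so 5470 = 19P and P = 287.89.
Substituting into AD, Y = 5477 − 12P = 2022.26.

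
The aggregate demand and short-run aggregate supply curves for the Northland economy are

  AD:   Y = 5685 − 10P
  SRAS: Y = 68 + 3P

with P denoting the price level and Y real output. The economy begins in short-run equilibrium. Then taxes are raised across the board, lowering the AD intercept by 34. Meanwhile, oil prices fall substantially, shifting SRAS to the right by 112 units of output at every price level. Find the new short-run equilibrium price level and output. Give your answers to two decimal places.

After both shocks: AD is Y = 5651 − 10P and SRAS is Y = 180 + 3P.
Setting them equal: 5471 = 13P, so P = 420.85.
Substituting into AD, Y = 1442.54.

P = 420.85, Y = 1442.54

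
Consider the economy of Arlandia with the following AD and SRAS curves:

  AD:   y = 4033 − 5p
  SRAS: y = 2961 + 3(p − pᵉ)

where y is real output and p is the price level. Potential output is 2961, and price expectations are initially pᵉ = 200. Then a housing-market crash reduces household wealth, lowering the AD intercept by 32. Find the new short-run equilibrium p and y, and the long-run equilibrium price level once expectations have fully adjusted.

Short run: p = 205, y = 2976. Long run: p = 208.

AD shifts left: new AD is y = 4001 − 5p. With pᵉ = 200, SRAS is y = 2361 + 3p.
Short run: 4001 − 5p = 2361 + 3p gives 1640 = 8p, so p = 205 and y = 4001 − 5·205 = 2976.
y = 2976 is above potential 2961; expectations adjust and SRAS shifts left until y = 2961.
Long run: on the new AD curve, 2961 = 4001 − 5p gives p = 208.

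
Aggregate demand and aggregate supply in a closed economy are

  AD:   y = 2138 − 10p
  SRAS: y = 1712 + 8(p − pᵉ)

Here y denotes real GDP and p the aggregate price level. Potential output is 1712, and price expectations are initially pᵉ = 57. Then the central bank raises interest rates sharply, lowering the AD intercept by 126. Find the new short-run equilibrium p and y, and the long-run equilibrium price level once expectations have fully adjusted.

Short run: p = 42, y = 1592. Long run: p = 30.

AD shifts left: new AD is y = 2012 − 10p. With pᵉ = 57, SRAS is y = 1256 + 8p.
Short run: 2012 − 10p = 1256 + 8p gives 756 = 18p, so p = 42 and y = 2012 − 10·42 = 1592.
y = 1592 is below potential 1712; expectations adjust and SRAS shifts right until y = 1712.
Long run: on the new AD curve, 1712 = 2012 − 10p gives p = 30.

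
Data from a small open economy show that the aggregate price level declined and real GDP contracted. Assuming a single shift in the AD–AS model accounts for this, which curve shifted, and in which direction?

AD shifted left

P fell and Y fell. An AD shift moves P and Y in the same direction; an SRAS shift moves them in opposite directions.
Here P and Y moved in the same direction, so the AD curve shifted.
Since Y fell, AD shifted left.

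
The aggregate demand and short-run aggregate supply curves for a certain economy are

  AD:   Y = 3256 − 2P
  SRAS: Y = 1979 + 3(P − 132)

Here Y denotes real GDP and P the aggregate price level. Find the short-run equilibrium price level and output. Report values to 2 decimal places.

Write SRAS as Y = 1979 + 3P − 396 = 1583 + 3P.
Set AD = SRAS: 3256 − 2P = 1583 + 3P, so 1673 = 5P and P = 334.60.
Substituting into AD, Y = 3256 − 2P = 2586.80.

P = 334.60, Y = 2586.80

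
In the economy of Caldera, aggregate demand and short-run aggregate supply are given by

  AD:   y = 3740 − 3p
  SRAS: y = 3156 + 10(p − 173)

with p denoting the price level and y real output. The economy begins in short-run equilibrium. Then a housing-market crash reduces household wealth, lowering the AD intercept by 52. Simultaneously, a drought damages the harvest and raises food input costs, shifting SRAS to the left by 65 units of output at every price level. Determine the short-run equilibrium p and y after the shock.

After both shocks: AD is y = 3688 − 3p and SRAS is y = 1361 + 10p.
Setting them equal: 2327 = 13p, so p = 179.
y = 3688 − 3·179 = 3151.

p = 179, y = 3151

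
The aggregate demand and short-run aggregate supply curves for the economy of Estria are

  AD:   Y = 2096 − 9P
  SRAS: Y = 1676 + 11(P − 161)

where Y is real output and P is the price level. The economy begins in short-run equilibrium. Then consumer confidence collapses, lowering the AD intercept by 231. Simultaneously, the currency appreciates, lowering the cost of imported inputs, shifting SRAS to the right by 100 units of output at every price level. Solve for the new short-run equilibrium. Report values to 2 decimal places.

After both shocks: AD is Y = 1865 − 9P and SRAS is Y = 5 + 11P.
Setting them equal: 1860 = 20P, so P = 93.00.
Substituting into AD, Y = 1028.00.

P = 93.00, Y = 1028.00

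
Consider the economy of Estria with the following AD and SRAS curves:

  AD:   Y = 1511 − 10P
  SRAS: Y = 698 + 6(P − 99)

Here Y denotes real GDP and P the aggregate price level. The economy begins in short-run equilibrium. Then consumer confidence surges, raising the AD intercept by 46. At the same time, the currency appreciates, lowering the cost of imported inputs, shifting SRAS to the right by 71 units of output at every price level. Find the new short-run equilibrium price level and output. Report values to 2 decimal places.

After both shocks: AD is Y = 1557 − 10P and SRAS is Y = 175 + 6P.
Setting them equal: 1382 = 16P, so P = 86.38.
Substituting into AD, Y = 693.25.

P = 86.38, Y = 693.25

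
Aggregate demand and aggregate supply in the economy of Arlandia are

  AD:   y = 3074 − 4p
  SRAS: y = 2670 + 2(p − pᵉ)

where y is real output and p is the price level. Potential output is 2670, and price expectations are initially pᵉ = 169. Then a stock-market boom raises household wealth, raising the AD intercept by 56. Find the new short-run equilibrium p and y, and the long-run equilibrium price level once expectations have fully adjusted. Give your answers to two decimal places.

Short run: p = 133.00, y = 2598.00. Long run: p = 115.00.

AD shifts right: new AD is y = 3130 − 4p. With pᵉ = 169, SRAS is y = 2332 + 2p.
Short run: 3130 − 4p = 2332 + 2p gives 798 = 6p, so p = 133.00 and y = 3130 − 4p = 2598.00.
y = 2598.00 is below potential 2670; expectations adjust and SRAS shifts right until y = 2670.
Long run: on the new AD curve, 2670 = 3130 − 4p gives p = 115.00.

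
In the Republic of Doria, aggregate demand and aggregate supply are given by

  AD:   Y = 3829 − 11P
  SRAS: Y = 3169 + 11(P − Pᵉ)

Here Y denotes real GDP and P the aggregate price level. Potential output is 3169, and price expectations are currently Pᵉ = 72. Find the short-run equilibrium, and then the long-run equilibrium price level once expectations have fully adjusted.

Short run: P = 66, Y = 3103. Long run: P = 60.

Short run: with Pᵉ = 72, SRAS is Y = 2377 + 11P. Setting AD = SRAS gives 1452 = 22P, so P = 66 and Y = 3829 − 11·66 = 3103.
Output 3103 is below potential 3169, so over time expected prices fall and SRAS shifts right until Y returns to 3169.
Long run: Y = 3169 on the AD curve gives 3169 = 3829 − 11P, so P = 60.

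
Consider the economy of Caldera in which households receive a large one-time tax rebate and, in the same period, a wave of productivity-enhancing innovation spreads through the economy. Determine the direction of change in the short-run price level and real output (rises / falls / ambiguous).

The first event is a positive demand shock: AD shifts right, which by itself pushes P up and Y up.
The second is a favourable supply shock: SRAS shifts right, which by itself pushes P down and Y up.
The two shocks push P in opposite directions, so the effect on P is ambiguous. Both shocks push Y up, so Y rises.

Price level: ambiguous; output: rises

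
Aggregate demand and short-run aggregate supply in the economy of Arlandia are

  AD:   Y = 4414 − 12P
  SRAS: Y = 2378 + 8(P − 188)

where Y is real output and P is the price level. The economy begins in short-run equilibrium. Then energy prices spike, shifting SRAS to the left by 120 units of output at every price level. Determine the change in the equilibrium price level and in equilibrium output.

This is a negative supply shock: SRAS shifts left.
New SRAS: Y = 754 + 8P.
Set AD = SRAS: 4414 − 12P = 754 + 8P, so 3660 = 20P and P = 183.
Y = 4414 − 12·183 = 2218.
Initially P = 177, Y = 2290, so ΔP = +6 and ΔY = -72.

ΔP = +6, ΔY = -72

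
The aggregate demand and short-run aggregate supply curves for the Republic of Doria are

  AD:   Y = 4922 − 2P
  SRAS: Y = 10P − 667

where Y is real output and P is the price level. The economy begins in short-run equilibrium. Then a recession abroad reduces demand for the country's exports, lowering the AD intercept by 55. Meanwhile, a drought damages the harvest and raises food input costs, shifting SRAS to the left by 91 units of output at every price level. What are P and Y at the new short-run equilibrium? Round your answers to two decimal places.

P = 468.75, Y = 3929.50

After both shocks: AD is Y = 4867 − 2P and SRAS is Y = 10P − 758.
Setting them equal: 5625 = 12P, so P = 468.75.
Substituting into AD, Y = 3929.50.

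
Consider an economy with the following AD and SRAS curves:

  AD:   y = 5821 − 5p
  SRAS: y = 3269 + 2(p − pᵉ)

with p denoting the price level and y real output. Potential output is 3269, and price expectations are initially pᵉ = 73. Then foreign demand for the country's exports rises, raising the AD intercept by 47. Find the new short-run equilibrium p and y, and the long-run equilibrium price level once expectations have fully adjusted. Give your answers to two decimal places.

Short run: p = 392.14, y = 3907.29. Long run: p = 519.80.

AD shifts right: new AD is y = 5868 − 5p. With pᵉ = 73, SRAS is y = 3123 + 2p.
Short run: 5868 − 5p = 3123 + 2p gives 2745 = 7p, so p = 392.14 and y = 5868 − 5p = 3907.29.
y = 3907.29 is above potential 3269; expectations adjust and SRAS shifts left until y = 3269.
Long run: on the new AD curve, 3269 = 5868 − 5p gives p = 519.80.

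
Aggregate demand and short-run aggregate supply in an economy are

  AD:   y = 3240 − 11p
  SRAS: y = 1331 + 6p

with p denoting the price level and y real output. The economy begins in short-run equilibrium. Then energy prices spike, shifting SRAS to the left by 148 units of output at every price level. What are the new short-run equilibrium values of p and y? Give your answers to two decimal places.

This is a negative supply shock: SRAS shifts left.
New SRAS: y = 1183 + 6p.
Set AD = SRAS: 3240 − 11p = 1183 + 6p, so 2057 = 17p and p = 121.00.
Substituting into AD, y = 1909.00.

p = 121.00, y = 1909.00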